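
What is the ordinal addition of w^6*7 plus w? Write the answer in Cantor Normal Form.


Ordinal addition w^6*7 + w:
Leading exponent of alpha (6) > leading exponent of beta (1).
Since alpha's term has higher exponent than beta's leading term,
the sum is simply alpha followed by beta.
Result = w^6*7 + w

w^6*7 + w


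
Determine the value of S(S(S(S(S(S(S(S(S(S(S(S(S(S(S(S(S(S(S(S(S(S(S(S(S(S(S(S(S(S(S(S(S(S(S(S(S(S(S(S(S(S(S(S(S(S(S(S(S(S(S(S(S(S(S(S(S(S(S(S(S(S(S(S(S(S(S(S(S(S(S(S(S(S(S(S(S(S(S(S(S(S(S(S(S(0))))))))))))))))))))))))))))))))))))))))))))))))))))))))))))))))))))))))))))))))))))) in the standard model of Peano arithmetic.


Counting successors applied to 0:
85 applications of S to 0 = 85

85


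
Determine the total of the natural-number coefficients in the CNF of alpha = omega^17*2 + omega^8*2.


CNF: omega^17*2 + omega^8*2
Coefficients: 2 + 2 = 4

4


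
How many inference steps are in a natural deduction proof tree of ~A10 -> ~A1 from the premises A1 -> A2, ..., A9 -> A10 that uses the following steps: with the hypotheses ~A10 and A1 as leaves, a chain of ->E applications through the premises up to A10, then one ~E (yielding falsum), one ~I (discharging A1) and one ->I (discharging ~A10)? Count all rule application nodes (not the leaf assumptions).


From hypothesis A1, 9 ->E steps along the 9 premises yield A10.
~E with hypothesis ~A10 gives falsum (1 node); ~I discharging A1 gives ~A1 (1 node); ->I discharging ~A10 gives the goal (1 node).
Total = 9 + 3 = 12 inference nodes.

12


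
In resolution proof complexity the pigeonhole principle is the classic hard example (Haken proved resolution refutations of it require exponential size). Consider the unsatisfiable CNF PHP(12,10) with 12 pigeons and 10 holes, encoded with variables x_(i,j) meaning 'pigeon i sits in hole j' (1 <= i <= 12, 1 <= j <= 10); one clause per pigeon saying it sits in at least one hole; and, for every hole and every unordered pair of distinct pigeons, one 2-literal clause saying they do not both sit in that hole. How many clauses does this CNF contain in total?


PHP(12,10): 12 pigeons, 10 holes, 12*10 = 120 variables.
- pigeon clauses: one per pigeon -> 12 clauses
- hole clauses: 10 holes * C(12,2) = 10 * 66 -> 660 clauses
Total clauses = 12 + 660 = 672

672


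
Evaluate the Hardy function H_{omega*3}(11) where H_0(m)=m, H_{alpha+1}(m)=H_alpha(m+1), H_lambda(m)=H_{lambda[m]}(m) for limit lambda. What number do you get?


H_{omega*3}(11):
For the Hardy hierarchy, H_{omega*k}(n) = 2^k * n.
2^3 = 8.
8 * 11 = 88

88


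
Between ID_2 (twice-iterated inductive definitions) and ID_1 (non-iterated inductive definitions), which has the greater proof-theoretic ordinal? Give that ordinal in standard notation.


Proof-theoretic ordinal of ID_2 (twice-iterated inductive definitions): psi_0(epsilon_{Omega_2+1})
Proof-theoretic ordinal of ID_1 (non-iterated inductive definitions): psi_0(epsilon_{Omega+1})
Comparing: psi_0(epsilon_{Omega+1}) < psi_0(epsilon_{Omega_2+1}).
The larger ordinal is psi_0(epsilon_{Omega_2+1}) (from ID_2 (twice-iterated inductive definitions)).

psi_0(epsilon_{Omega_2+1})


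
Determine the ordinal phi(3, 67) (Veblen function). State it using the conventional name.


phi(3, 67):
phi(3, beta) = eta_beta (the beta-th eta number, fixed point of zeta).
phi(3, 67) = eta_67

eta_67


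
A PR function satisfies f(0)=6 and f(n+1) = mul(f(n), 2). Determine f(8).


f(0) = 6
f(1) = mul(f(0), 2) = mul(6, 2) = 12
f(2) = mul(f(1), 2) = mul(12, 2) = 24
f(3) = mul(f(2), 2) = mul(24, 2) = 48
f(4) = mul(f(3), 2) = mul(48, 2) = 96
f(5) = mul(f(4), 2) = mul(96, 2) = 192
f(6) = mul(f(5), 2) = mul(192, 2) = 384
f(7) = mul(f(6), 2) = mul(384, 2) = 768
f(8) = mul(f(7), 2) = mul(768, 2) = 1536


1536


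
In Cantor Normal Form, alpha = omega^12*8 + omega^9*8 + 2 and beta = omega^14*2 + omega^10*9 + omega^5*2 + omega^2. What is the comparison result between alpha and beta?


Compare term by term from highest exponent:
alpha = omega^12*8 + omega^9*8 + 2
beta = omega^14*2 + omega^10*9 + omega^5*2 + omega^2
Term 1: alpha has omega^12*8, beta has omega^14*2
Term 2: alpha has omega^9*8, beta has omega^10*9
Term 3: alpha has omega^0*2, beta has omega^5*2
Term 4: alpha has omega^0*0, beta has omega^2*1
Result: alpha < beta

alpha < beta


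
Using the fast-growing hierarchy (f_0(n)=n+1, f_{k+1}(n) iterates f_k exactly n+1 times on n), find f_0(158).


f_0(158) = 158 + 1 = 159

159


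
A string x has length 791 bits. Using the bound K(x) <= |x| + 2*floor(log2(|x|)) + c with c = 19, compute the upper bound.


floor(log2(791)) = 9
2 * 9 = 18
K(x) <= 791 + 18 + 19 = 828

828


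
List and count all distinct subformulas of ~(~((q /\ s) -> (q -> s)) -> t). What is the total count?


Formula: ~(~((q /\ s) -> (q -> s)) -> t)
Subformulas found:
  1. q
  2. s
  3. t
  4. (q /\ s)
  5. (q -> s)
  6. ((q /\ s) -> (q -> s))
  7. ~((q /\ s) -> (q -> s))
  8. (~((q /\ s) -> (q -> s)) -> t)
  9. ~(~((q /\ s) -> (q -> s)) -> t)
Total distinct subformulas = 9

9


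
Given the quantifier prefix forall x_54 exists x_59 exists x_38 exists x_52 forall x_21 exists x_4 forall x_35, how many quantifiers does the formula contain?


Quantifier prefix has 7 quantifier symbols.
Quantifier depth = 7

7


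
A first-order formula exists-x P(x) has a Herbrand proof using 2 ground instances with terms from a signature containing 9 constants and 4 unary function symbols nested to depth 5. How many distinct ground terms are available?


Herbrand terms by depth:
Depth 0: 9 constants
Depth 1: 36 new terms (running total: 45)
Depth 2: 144 new terms (running total: 189)
Depth 3: 576 new terms (running total: 765)
Depth 4: 2304 new terms (running total: 3069)
Depth 5: 9216 new terms (running total: 12285)
Total distinct ground terms = 12285

12285


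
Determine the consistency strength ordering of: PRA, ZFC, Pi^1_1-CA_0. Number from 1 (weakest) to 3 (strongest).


Ordering by consistency strength:
1. PRA
2. Pi^1_1-CA_0
3. ZFC


PRA=1, ZFC=3, Pi^1_1-CA_0=2


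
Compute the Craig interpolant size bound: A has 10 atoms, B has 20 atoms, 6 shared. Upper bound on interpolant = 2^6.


Shared atoms = 6
Craig interpolant size bound = 2^6
= 64

64


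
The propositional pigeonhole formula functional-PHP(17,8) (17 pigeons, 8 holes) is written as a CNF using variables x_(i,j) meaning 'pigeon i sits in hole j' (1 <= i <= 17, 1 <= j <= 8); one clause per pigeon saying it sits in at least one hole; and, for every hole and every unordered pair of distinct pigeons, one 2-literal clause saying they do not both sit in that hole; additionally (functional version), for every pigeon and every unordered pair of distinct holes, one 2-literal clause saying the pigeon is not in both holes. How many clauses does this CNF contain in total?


functional-PHP(17,8): 17 pigeons, 8 holes, 17*8 = 136 variables.
- pigeon clauses: one per pigeon -> 17 clauses
- hole clauses: 8 holes * C(17,2) = 8 * 136 -> 1088 clauses
- functional clauses: 17 pigeons * C(8,2) = 17 * 28 -> 476 clauses
Total clauses = 17 + 1088 + 476 = 1581

1581


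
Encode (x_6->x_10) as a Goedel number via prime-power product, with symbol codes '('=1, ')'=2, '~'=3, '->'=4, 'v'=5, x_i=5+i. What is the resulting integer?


Formula: (x_6->x_10)
Symbol codes: [1, 11, 4, 15, 2]
Primes: [2, 3, 5, 7, 11]
p_1^1 = 2^1 = 2
p_2^11 = 3^11 = 177147
p_3^4 = 5^4 = 625
p_4^15 = 7^15 = 4747561509943
p_5^2 = 11^2 = 121
Product = 127203712168783233926250

127203712168783233926250


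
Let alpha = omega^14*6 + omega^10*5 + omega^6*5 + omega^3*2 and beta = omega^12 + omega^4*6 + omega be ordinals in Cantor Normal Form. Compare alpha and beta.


Compare term by term from highest exponent:
alpha = omega^14*6 + omega^10*5 + omega^6*5 + omega^3*2
beta = omega^12 + omega^4*6 + omega
Term 1: alpha has omega^14*6, beta has omega^12*1
Term 2: alpha has omega^10*5, beta has omega^4*6
Term 3: alpha has omega^6*5, beta has omega^1*1
Term 4: alpha has omega^3*2, beta has omega^0*0
Result: alpha > beta

alpha > beta


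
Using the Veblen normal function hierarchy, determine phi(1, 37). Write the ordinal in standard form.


phi(1, 37):
phi(1, beta) = epsilon_beta (the beta-th epsilon number).
phi(1, 37) = epsilon_37

epsilon_37


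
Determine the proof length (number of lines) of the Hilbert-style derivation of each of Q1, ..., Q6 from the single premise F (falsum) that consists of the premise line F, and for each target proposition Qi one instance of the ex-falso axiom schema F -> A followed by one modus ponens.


Ex falso, line by line:
- 1 premise line (F)
- 6 targets, each needing 1 axiom instance (F -> Qi) + 1 MP = 2 lines: 2 * 6 = 12
Total = 1 + 12 = 13 lines.

13


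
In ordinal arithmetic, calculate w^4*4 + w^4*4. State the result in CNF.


Ordinal addition w^4*4 + w^4*4:
Both terms have the same exponent 4.
w^e*c + w^e*d = w^e*(c+d).
Result = w^4*(4+4) = w^4*8

w^4*8


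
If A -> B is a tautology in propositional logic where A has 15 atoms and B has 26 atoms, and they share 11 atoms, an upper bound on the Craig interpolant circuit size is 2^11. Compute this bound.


Shared atoms = 11
Craig interpolant size bound = 2^11
= 2048

2048


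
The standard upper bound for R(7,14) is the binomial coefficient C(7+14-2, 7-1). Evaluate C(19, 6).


R(7,14) <= C(7+14-2, 7-1) = C(19, 6)
C(19, 6) = 19! / (6! * 13!)
= 27132

27132


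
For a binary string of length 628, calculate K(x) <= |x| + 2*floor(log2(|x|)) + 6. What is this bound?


floor(log2(628)) = 9
2 * 9 = 18
K(x) <= 628 + 18 + 6 = 652

652


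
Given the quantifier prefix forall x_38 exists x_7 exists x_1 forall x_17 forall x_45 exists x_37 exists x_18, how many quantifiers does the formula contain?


Quantifier prefix has 7 quantifier symbols.
Quantifier depth = 7

7


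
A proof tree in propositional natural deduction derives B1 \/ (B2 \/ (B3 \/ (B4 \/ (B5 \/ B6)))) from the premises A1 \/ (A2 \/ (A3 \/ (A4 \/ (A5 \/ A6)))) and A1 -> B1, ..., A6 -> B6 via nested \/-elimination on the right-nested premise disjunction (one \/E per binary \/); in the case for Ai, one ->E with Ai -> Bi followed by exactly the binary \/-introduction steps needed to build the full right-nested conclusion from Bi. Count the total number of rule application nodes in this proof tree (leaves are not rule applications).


Constructive dilemma with 6 branches, all disjunctions right-nested:
- \/E: the premise has 5 binary \/, each eliminated once: 5 nodes.
- ->E: one per case (Ai with Ai -> Bi gives Bi): 6 nodes.
- \/I: in case i < n, Bi needs 1 step to form Bi \/ (B(i+1) \/ ...) and then i-1 steps to prepend B(i-1), ..., B1, i.e. i steps; in case i = n, B6 needs 5 prepend steps.
  \/I total = (1 + 2 + ... + 5) + 5 = 15 + 5 = 20 nodes.
Total = 5 + 6 + 20 = 31

31


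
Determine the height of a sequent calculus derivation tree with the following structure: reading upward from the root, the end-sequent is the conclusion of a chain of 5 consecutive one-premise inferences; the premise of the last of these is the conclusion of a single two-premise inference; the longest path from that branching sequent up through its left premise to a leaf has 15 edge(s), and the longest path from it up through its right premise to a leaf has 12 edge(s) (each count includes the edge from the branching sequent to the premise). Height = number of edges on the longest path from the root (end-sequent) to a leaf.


Longest path through the left premise: 15 edges (measured from the branching sequent)
Longest path through the right premise: 12 edges
Height of the subtree rooted at the branching sequent: max(15, 12) = 15
The branching sequent sits 5 edges above the root (the chain of one-premise inferences), so height = 15 + 5 = 20

20


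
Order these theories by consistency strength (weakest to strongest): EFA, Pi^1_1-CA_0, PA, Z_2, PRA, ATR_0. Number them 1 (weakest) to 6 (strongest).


Ordering by consistency strength:
1. EFA
2. PRA
3. PA
4. ATR_0
5. Pi^1_1-CA_0
6. Z_2


EFA=1, Pi^1_1-CA_0=5, PA=3, Z_2=6, PRA=2, ATR_0=4


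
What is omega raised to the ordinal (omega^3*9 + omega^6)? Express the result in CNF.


omega^(omega^3*9 + omega^6):
In ordinal addition a term is absorbed by a following term of strictly larger exponent: 3 < 6, so omega^3*9 + omega^6 = omega^6.
omega raised to a CNF ordinal is a single CNF term: Result = omega^(omega^6)

omega^(omega^6)


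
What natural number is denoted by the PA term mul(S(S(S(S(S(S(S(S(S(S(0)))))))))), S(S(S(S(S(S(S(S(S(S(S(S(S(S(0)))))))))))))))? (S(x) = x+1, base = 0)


mul(S^10(0), S^14(0)):
S^10(0) = 10
S^14(0) = 14
10 * 14 = 140

140


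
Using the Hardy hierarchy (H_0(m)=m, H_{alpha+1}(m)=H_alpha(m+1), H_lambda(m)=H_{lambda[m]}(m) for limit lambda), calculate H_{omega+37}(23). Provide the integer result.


H_{omega+37}(23):
Unwind the 37 successor steps: H_{omega+37}(23) = H_omega(23+37) = H_omega(60).
H_omega(m) = H_m(m) = m + m = 2m.
Result = 2 * 60 = 120

120


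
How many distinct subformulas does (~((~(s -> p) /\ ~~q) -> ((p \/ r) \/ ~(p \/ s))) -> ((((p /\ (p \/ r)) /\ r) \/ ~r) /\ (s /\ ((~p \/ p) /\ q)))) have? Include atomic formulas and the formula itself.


Formula: (~((~(s -> p) /\ ~~q) -> ((p \/ r) \/ ~(p \/ s))) -> ((((p /\ (p \/ r)) /\ r) \/ ~r) /\ (s /\ ((~p \/ p) /\ q))))
Subformulas found:
  1. r
  2. q
  3. s
  4. p
  5. ~p
  6. ~r
  7. ~q
  8. ~~q
  9. (s -> p)
  10. (p \/ s)
  11. (p \/ r)
  12. ~(p \/ s)
  13. ~(s -> p)
  14. (~p \/ p)
  15. (p /\ (p \/ r))
  16. ((~p \/ p) /\ q)
  17. (~(s -> p) /\ ~~q)
  18. ((p /\ (p \/ r)) /\ r)
  19. ((p \/ r) \/ ~(p \/ s))
  20. (s /\ ((~p \/ p) /\ q))
  21. (((p /\ (p \/ r)) /\ r) \/ ~r)
  22. ((~(s -> p) /\ ~~q) -> ((p \/ r) \/ ~(p \/ s)))
  23. ~((~(s -> p) /\ ~~q) -> ((p \/ r) \/ ~(p \/ s)))
  24. ((((p /\ (p \/ r)) /\ r) \/ ~r) /\ (s /\ ((~p \/ p) /\ q)))
  25. (~((~(s -> p) /\ ~~q) -> ((p \/ r) \/ ~(p \/ s))) -> ((((p /\ (p \/ r)) /\ r) \/ ~r) /\ (s /\ ((~p \/ p) /\ q))))
Total distinct subformulas = 25

25


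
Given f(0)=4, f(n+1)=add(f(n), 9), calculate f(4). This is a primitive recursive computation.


f(0) = 4
f(1) = add(f(0), 9) = add(4, 9) = 13
f(2) = add(f(1), 9) = add(13, 9) = 22
f(3) = add(f(2), 9) = add(22, 9) = 31
f(4) = add(f(3), 9) = add(31, 9) = 40


40


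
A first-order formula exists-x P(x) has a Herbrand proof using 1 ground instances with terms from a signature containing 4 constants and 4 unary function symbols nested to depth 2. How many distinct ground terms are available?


Herbrand terms by depth:
Depth 0: 4 constants
Depth 1: 16 new terms (running total: 20)
Depth 2: 64 new terms (running total: 84)
Total distinct ground terms = 84

84


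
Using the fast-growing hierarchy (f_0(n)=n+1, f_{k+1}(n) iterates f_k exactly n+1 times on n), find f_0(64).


f_0(64) = 64 + 1 = 65

65


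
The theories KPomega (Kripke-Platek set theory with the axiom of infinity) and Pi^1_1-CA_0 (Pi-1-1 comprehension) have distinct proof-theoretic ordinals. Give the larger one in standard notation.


Proof-theoretic ordinal of KPomega (Kripke-Platek set theory with the axiom of infinity): psi_0(epsilon_{Omega+1})
Proof-theoretic ordinal of Pi^1_1-CA_0 (Pi-1-1 comprehension): psi_0(Omega_omega)
Comparing: psi_0(epsilon_{Omega+1}) < psi_0(Omega_omega).
The larger ordinal is psi_0(Omega_omega) (from Pi^1_1-CA_0 (Pi-1-1 comprehension)).

psi_0(Omega_omega)


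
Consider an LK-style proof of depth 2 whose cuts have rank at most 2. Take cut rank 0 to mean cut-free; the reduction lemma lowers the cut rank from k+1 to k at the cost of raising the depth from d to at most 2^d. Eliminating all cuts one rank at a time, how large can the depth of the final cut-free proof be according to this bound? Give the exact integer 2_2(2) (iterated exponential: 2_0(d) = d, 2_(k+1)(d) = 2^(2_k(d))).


Each rank reduction sends depth d to at most 2^d; cut rank r needs r reductions.
2_0(2) = 2
2_1(2) = 2^2 = 4
2_2(2) = 2^4 = 16
Cut-free depth bound = 16

16


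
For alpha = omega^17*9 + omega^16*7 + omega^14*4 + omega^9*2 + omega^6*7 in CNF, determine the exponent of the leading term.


CNF: omega^17*9 + omega^16*7 + omega^14*4 + omega^9*2 + omega^6*7
The leading term is omega^17*9, which has exponent 17.

17


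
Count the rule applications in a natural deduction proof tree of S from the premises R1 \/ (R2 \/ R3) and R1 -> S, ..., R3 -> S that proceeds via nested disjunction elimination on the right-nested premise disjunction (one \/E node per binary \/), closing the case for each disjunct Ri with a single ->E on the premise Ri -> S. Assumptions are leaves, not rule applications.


The premise R1 \/ (R2 \/ R3) contains 3 disjuncts, hence 2 binary \/ connectives.
- Each binary \/ is eliminated once: 2 \/E nodes.
- Each of the 3 cases Ri derives S by one ->E with Ri -> S: 3 ->E nodes.
Total = 2 + 3 = 5

5


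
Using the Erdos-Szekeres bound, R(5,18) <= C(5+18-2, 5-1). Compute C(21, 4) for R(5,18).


R(5,18) <= C(5+18-2, 5-1) = C(21, 4)
C(21, 4) = 21! / (4! * 17!)
= 5985

5985


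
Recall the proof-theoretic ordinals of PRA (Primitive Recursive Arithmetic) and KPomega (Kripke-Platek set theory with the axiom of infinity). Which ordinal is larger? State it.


Proof-theoretic ordinal of PRA (Primitive Recursive Arithmetic): omega^omega
Proof-theoretic ordinal of KPomega (Kripke-Platek set theory with the axiom of infinity): psi_0(epsilon_{Omega+1})
Comparing: omega^omega < psi_0(epsilon_{Omega+1}).
The larger ordinal is psi_0(epsilon_{Omega+1}) (from KPomega (Kripke-Platek set theory with the axiom of infinity)).

psi_0(epsilon_{Omega+1})


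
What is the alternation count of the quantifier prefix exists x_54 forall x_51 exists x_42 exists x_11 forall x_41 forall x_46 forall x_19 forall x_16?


Walk the prefix and count type changes:
  position 1: exists -> forall <-- alternation
  position 2: forall -> exists <-- alternation
  position 3: exists -> exists
  position 4: exists -> forall <-- alternation
  position 5: forall -> forall
  position 6: forall -> forall
  position 7: forall -> forall
Total alternations = 3

3


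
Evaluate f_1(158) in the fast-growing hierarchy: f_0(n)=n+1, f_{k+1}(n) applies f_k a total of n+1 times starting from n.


f_1(158) = f_0^159(158)
f_0 adds 1 each time, applied 159 times.
f_1(158) = 158 + 159 = 317

317


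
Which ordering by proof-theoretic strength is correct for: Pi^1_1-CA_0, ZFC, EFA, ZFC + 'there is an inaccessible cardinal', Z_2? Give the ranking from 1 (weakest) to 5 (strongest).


Ordering by consistency strength:
1. EFA
2. Pi^1_1-CA_0
3. Z_2
4. ZFC
5. ZFC + 'there is an inaccessible cardinal'


Pi^1_1-CA_0=2, ZFC=4, EFA=1, ZFC + 'there is an inaccessible cardinal'=5, Z_2=3


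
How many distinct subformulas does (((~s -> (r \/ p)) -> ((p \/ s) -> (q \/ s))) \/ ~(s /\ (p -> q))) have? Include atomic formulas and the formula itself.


Formula: (((~s -> (r \/ p)) -> ((p \/ s) -> (q \/ s))) \/ ~(s /\ (p -> q)))
Subformulas found:
  1. q
  2. s
  3. r
  4. p
  5. ~s
  6. (p \/ s)
  7. (q \/ s)
  8. (p -> q)
  9. (r \/ p)
  10. (s /\ (p -> q))
  11. ~(s /\ (p -> q))
  12. (~s -> (r \/ p))
  13. ((p \/ s) -> (q \/ s))
  14. ((~s -> (r \/ p)) -> ((p \/ s) -> (q \/ s)))
  15. (((~s -> (r \/ p)) -> ((p \/ s) -> (q \/ s))) \/ ~(s /\ (p -> q)))
Total distinct subformulas = 15

15


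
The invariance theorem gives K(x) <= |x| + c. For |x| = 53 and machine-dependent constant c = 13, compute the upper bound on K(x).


K(x) <= |x| + c = 53 + 13 = 66

66


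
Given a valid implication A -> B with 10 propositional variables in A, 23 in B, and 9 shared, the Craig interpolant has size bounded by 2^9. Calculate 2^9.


Shared atoms = 9
Craig interpolant size bound = 2^9
= 512

512


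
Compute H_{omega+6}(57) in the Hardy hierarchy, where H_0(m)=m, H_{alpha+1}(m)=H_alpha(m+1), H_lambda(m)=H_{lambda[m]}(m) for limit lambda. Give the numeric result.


H_{omega+6}(57):
Unwind the 6 successor steps: H_{omega+6}(57) = H_omega(57+6) = H_omega(63).
H_omega(m) = H_m(m) = m + m = 2m.
Result = 2 * 63 = 126

126


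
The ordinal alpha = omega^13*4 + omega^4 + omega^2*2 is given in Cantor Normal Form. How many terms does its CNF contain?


CNF: omega^13*4 + omega^4 + omega^2*2
Count the summands separated by '+':
  term 1: omega^13*4
  term 2: omega^4
  term 3: omega^2*2
Total terms = 3

3


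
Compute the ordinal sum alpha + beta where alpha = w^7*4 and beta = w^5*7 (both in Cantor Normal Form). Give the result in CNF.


Ordinal addition w^7*4 + w^5*7:
Leading exponent of alpha (7) > leading exponent of beta (5).
Since alpha's term has higher exponent than beta's leading term,
the sum is simply alpha followed by beta.
Result = w^7*4 + w^5*7

w^7*4 + w^5*7


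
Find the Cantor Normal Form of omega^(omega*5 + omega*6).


omega^(omega*5 + omega*6):
Both terms of the exponent have the same exponent 1, so they merge: omega*5 + omega*6 = omega*(5+6) = omega*11.
omega raised to a CNF ordinal is a single CNF term: Result = omega^(omega*11)

omega^(omega*11)


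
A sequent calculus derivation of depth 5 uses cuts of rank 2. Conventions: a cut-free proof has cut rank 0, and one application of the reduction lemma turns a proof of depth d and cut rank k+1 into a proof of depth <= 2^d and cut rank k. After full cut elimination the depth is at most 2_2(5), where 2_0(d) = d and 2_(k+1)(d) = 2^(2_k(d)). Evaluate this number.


Each rank reduction sends depth d to at most 2^d; cut rank r needs r reductions.
2_0(5) = 5
2_1(5) = 2^5 = 32
2_2(5) = 2^32 = 4294967296
Cut-free depth bound = 4294967296

4294967296


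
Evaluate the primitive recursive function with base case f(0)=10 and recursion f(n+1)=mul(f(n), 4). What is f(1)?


f(0) = 10
f(1) = mul(f(0), 4) = mul(10, 4) = 40


40


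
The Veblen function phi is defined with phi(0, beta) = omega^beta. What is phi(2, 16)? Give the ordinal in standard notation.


phi(2, 16):
phi(2, beta) = zeta_beta (the beta-th zeta number, fixed point of epsilon).
phi(2, 16) = zeta_16

zeta_16


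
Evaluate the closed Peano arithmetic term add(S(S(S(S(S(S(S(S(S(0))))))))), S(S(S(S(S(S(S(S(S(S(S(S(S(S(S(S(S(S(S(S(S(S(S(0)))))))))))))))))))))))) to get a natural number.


add(S^9(0), S^23(0)):
S^9(0) = 9
S^23(0) = 23
9 + 23 = 32

32


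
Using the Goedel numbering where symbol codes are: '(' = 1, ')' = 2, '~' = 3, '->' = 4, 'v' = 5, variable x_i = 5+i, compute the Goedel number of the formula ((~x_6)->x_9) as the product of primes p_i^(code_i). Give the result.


Formula: ((~x_6)->x_9)
Symbol codes: [1, 1, 3, 11, 2, 4, 14, 2]
Primes: [2, 3, 5, 7, 11, 13, 17, 19]
p_1^1 = 2^1 = 2
p_2^1 = 3^1 = 3
p_3^3 = 5^3 = 125
p_4^11 = 7^11 = 1977326743
p_5^2 = 11^2 = 121
p_6^4 = 13^4 = 28561
p_7^14 = 17^14 = 168377826559400929
p_8^2 = 19^2 = 361
Product = 311523335553480612241305634697283845250

311523335553480612241305634697283845250


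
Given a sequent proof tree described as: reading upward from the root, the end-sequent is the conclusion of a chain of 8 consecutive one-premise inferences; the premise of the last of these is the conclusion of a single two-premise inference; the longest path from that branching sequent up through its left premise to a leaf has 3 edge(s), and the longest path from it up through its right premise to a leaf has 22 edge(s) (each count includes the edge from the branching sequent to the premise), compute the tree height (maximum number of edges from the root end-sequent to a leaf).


Longest path through the left premise: 3 edges (measured from the branching sequent)
Longest path through the right premise: 22 edges
Height of the subtree rooted at the branching sequent: max(3, 22) = 22
The branching sequent sits 8 edges above the root (the chain of one-premise inferences), so height = 22 + 8 = 30

30


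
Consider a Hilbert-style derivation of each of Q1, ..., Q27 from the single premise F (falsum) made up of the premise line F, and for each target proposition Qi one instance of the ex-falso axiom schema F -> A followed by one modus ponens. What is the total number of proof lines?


Ex falso, line by line:
- 1 premise line (F)
- 27 targets, each needing 1 axiom instance (F -> Qi) + 1 MP = 2 lines: 2 * 27 = 54
Total = 1 + 54 = 55 lines.

55


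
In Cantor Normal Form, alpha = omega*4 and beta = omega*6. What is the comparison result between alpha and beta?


Compare term by term from highest exponent:
alpha = omega*4
beta = omega*6
Term 1: alpha has omega^1*4, beta has omega^1*6
Result: alpha < beta

alpha < beta


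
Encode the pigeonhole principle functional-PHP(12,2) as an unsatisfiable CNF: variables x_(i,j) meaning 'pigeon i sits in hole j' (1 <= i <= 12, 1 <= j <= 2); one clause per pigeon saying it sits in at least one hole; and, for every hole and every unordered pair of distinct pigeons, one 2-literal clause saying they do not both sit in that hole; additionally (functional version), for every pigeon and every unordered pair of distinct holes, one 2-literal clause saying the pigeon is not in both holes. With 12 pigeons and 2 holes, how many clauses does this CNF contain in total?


functional-PHP(12,2): 12 pigeons, 2 holes, 12*2 = 24 variables.
- pigeon clauses: one per pigeon -> 12 clauses
- hole clauses: 2 holes * C(12,2) = 2 * 66 -> 132 clauses
- functional clauses: 12 pigeons * C(2,2) = 12 * 1 -> 12 clauses
Total clauses = 12 + 132 + 12 = 156

156


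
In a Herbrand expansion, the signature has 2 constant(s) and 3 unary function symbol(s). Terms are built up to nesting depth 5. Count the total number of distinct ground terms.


Herbrand terms by depth:
Depth 0: 2 constants
Depth 1: 6 new terms (running total: 8)
Depth 2: 18 new terms (running total: 26)
Depth 3: 54 new terms (running total: 80)
Depth 4: 162 new terms (running total: 242)
Depth 5: 486 new terms (running total: 728)
Total distinct ground terms = 728

728


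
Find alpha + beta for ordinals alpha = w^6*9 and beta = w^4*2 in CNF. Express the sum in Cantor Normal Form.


Ordinal addition w^6*9 + w^4*2:
Leading exponent of alpha (6) > leading exponent of beta (4).
Since alpha's term has higher exponent than beta's leading term,
the sum is simply alpha followed by beta.
Result = w^6*9 + w^4*2

w^6*9 + w^4*2


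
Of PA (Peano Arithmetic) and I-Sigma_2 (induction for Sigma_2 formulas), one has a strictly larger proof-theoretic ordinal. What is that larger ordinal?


Proof-theoretic ordinal of PA (Peano Arithmetic): epsilon_0
Proof-theoretic ordinal of I-Sigma_2 (induction for Sigma_2 formulas): omega^(omega^omega)
Comparing: omega^(omega^omega) < epsilon_0.
The larger ordinal is epsilon_0 (from PA (Peano Arithmetic)).

epsilon_0


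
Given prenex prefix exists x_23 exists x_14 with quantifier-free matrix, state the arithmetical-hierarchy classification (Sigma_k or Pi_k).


Leading quantifier is exists, so the class is Sigma.
Number of quantifier blocks = alternations + 1 = 0 + 1 = 1.
Classification: Sigma_1

Sigma_1


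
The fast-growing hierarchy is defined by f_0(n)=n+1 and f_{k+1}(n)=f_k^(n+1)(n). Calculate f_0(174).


f_0(174) = 174 + 1 = 175

175


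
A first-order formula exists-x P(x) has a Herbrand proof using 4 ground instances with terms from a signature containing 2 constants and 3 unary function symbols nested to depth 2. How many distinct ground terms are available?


Herbrand terms by depth:
Depth 0: 2 constants
Depth 1: 6 new terms (running total: 8)
Depth 2: 18 new terms (running total: 26)
Total distinct ground terms = 26

26


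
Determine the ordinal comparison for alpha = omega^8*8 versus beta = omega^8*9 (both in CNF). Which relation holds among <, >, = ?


Compare term by term from highest exponent:
alpha = omega^8*8
beta = omega^8*9
Term 1: alpha has omega^8*8, beta has omega^8*9
Result: alpha < beta

alpha < beta


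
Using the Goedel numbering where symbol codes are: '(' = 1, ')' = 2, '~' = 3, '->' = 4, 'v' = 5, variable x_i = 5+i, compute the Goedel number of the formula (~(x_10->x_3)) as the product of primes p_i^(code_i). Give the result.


Formula: (~(x_10->x_3))
Symbol codes: [1, 3, 1, 15, 4, 8, 2, 2]
Primes: [2, 3, 5, 7, 11, 13, 17, 19]
p_1^1 = 2^1 = 2
p_2^3 = 3^3 = 27
p_3^1 = 5^1 = 5
p_4^15 = 7^15 = 4747561509943
p_5^4 = 11^4 = 14641
p_6^8 = 13^8 = 815730721
p_7^2 = 17^2 = 289
p_8^2 = 19^2 = 361
Product = 1597191418504999855713375397287090

1597191418504999855713375397287090


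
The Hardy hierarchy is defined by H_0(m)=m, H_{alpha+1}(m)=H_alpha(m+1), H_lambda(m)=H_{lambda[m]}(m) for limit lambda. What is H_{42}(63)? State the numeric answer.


H_42(63):
For finite ordinals k, H_k(n) = n + k (each successor step adds 1).
H_42(63) = 63 + 42 = 105

105


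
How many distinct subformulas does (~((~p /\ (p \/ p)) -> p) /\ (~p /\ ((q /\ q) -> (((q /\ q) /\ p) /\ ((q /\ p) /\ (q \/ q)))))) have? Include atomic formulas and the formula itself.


Formula: (~((~p /\ (p \/ p)) -> p) /\ (~p /\ ((q /\ q) -> (((q /\ q) /\ p) /\ ((q /\ p) /\ (q \/ q))))))
Subformulas found:
  1. p
  2. q
  3. ~p
  4. (p \/ p)
  5. (q /\ p)
  6. (q /\ q)
  7. (q \/ q)
  8. ((q /\ q) /\ p)
  9. (~p /\ (p \/ p))
  10. ((q /\ p) /\ (q \/ q))
  11. ((~p /\ (p \/ p)) -> p)
  12. ~((~p /\ (p \/ p)) -> p)
  13. (((q /\ q) /\ p) /\ ((q /\ p) /\ (q \/ q)))
  14. ((q /\ q) -> (((q /\ q) /\ p) /\ ((q /\ p) /\ (q \/ q))))
  15. (~p /\ ((q /\ q) -> (((q /\ q) /\ p) /\ ((q /\ p) /\ (q \/ q)))))
  16. (~((~p /\ (p \/ p)) -> p) /\ (~p /\ ((q /\ q) -> (((q /\ q) /\ p) /\ ((q /\ p) /\ (q \/ q))))))
Total distinct subformulas = 16

16


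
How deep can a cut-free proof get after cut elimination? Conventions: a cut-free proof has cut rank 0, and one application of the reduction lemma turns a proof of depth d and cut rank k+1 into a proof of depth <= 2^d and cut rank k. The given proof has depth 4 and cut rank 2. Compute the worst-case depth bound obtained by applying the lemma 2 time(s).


Each rank reduction sends depth d to at most 2^d; cut rank r needs r reductions.
2_0(4) = 4
2_1(4) = 2^4 = 16
2_2(4) = 2^16 = 65536
Cut-free depth bound = 65536

65536


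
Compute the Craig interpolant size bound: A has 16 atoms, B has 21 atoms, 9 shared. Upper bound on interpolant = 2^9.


Shared atoms = 9
Craig interpolant size bound = 2^9
= 512

512


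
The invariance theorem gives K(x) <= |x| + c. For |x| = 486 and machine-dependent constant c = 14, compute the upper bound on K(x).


K(x) <= |x| + c = 486 + 14 = 500

500


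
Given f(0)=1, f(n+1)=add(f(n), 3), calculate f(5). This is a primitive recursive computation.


f(0) = 1
f(1) = add(f(0), 3) = add(1, 3) = 4
f(2) = add(f(1), 3) = add(4, 3) = 7
f(3) = add(f(2), 3) = add(7, 3) = 10
f(4) = add(f(3), 3) = add(10, 3) = 13
f(5) = add(f(4), 3) = add(13, 3) = 16


16


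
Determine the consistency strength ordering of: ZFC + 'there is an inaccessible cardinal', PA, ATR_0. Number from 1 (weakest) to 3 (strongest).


Ordering by consistency strength:
1. PA
2. ATR_0
3. ZFC + 'there is an inaccessible cardinal'


ZFC + 'there is an inaccessible cardinal'=3, PA=1, ATR_0=2


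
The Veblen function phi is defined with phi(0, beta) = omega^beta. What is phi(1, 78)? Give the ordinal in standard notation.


phi(1, 78):
phi(1, beta) = epsilon_beta (the beta-th epsilon number).
phi(1, 78) = epsilon_78

epsilon_78


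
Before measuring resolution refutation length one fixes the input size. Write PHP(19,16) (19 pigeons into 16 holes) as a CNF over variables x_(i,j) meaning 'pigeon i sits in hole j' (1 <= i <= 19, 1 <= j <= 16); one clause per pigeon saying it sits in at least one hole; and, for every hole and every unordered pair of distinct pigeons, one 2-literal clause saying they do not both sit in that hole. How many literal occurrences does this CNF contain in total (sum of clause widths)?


PHP(19,16): 19 pigeons, 16 holes, 19*16 = 304 variables.
- pigeon clauses: one per pigeon -> 19 clauses of width 16 -> 304 literals
- hole clauses: 16 holes * C(19,2) = 16 * 171 -> 2736 clauses of width 2 -> 5472 literals
Total literal occurrences = 304 + 5472 = 5776

5776


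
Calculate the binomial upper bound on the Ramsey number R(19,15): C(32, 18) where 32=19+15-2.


R(19,15) <= C(19+15-2, 19-1) = C(32, 18)
C(32, 18) = 32! / (18! * 14!)
= 471435600

471435600


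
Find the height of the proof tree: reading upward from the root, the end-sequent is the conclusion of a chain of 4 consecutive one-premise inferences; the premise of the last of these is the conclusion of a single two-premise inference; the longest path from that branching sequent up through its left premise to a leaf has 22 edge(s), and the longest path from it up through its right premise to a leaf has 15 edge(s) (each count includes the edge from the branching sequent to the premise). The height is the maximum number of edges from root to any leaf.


Longest path through the left premise: 22 edges (measured from the branching sequent)
Longest path through the right premise: 15 edges
Height of the subtree rooted at the branching sequent: max(22, 15) = 22
The branching sequent sits 4 edges above the root (the chain of one-premise inferences), so height = 22 + 4 = 26

26


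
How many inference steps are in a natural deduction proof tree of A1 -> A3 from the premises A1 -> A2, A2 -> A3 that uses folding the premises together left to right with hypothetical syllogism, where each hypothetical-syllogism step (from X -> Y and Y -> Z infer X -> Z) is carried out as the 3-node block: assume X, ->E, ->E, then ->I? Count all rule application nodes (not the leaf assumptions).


There are 2 premises in the chain. The first HS step combines premises 1 and 2; each further premise needs one more HS step.
So 2 premises require 2 - 1 = 1 hypothetical-syllogism steps.
Each HS step uses 3 inference nodes (->E, ->E, ->I).
1 * 3 = 3 total inference nodes.

3


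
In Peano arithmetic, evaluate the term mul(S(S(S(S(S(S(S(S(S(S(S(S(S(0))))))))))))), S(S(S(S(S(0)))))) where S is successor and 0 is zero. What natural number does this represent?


mul(S^13(0), S^5(0)):
S^13(0) = 13
S^5(0) = 5
13 * 5 = 65

65


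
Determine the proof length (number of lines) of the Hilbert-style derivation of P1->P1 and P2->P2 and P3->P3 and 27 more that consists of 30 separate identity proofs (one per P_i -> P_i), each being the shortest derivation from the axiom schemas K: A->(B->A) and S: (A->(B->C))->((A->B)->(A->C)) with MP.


The shortest proof of A->A from K and S in the Hilbert calculus has exactly 5 lines:
(1) K instance A->((A->A)->A), (2) S instance, (3) MP on 1,2, (4) K instance A->(A->A), (5) MP on 3,4.
For 30 independent identities: 30 * 5 = 150 lines total.

150


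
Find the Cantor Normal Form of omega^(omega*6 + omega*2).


omega^(omega*6 + omega*2):
Both terms of the exponent have the same exponent 1, so they merge: omega*6 + omega*2 = omega*(6+2) = omega*8.
omega raised to a CNF ordinal is a single CNF term: Result = omega^(omega*8)

omega^(omega*8)


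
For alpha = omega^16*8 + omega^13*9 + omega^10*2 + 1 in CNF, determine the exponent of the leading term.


CNF: omega^16*8 + omega^13*9 + omega^10*2 + 1
The leading term is omega^16*8, which has exponent 16.

16


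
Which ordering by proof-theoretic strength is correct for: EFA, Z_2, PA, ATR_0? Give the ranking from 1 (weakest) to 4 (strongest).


Ordering by consistency strength:
1. EFA
2. PA
3. ATR_0
4. Z_2


EFA=1, Z_2=4, PA=2, ATR_0=3


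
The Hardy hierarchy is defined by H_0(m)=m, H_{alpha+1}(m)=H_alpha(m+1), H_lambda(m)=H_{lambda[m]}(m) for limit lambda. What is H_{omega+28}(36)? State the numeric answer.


H_{omega+28}(36):
Unwind the 28 successor steps: H_{omega+28}(36) = H_omega(36+28) = H_omega(64).
H_omega(m) = H_m(m) = m + m = 2m.
Result = 2 * 64 = 128

128


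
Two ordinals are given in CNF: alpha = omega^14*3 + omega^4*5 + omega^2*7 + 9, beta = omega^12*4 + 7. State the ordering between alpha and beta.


Compare term by term from highest exponent:
alpha = omega^14*3 + omega^4*5 + omega^2*7 + 9
beta = omega^12*4 + 7
Term 1: alpha has omega^14*3, beta has omega^12*4
Term 2: alpha has omega^4*5, beta has omega^0*7
Term 3: alpha has omega^2*7, beta has omega^0*0
Term 4: alpha has omega^0*9, beta has omega^0*0
Result: alpha > beta

alpha > beta


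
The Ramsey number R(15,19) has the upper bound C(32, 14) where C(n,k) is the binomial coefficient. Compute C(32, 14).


R(15,19) <= C(15+19-2, 15-1) = C(32, 14)
C(32, 14) = 32! / (14! * 18!)
= 471435600

471435600


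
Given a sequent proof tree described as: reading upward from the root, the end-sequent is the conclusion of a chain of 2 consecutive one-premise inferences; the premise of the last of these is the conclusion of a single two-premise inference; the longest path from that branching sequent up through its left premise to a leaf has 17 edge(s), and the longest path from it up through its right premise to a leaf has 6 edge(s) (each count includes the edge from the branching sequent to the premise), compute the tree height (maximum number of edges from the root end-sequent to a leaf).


Longest path through the left premise: 17 edges (measured from the branching sequent)
Longest path through the right premise: 6 edges
Height of the subtree rooted at the branching sequent: max(17, 6) = 17
The branching sequent sits 2 edges above the root (the chain of one-premise inferences), so height = 17 + 2 = 19

19


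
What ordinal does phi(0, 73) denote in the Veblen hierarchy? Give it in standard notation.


phi(0, 73):
phi(0, beta) = omega^beta by definition.
phi(0, 73) = omega^73

omega^73


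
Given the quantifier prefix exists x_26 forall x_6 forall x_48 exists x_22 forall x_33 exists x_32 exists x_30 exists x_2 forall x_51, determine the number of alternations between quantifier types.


Walk the prefix and count type changes:
  position 1: exists -> forall <-- alternation
  position 2: forall -> forall
  position 3: forall -> exists <-- alternation
  position 4: exists -> forall <-- alternation
  position 5: forall -> exists <-- alternation
  position 6: exists -> exists
  position 7: exists -> exists
  position 8: exists -> forall <-- alternation
Total alternations = 5

5


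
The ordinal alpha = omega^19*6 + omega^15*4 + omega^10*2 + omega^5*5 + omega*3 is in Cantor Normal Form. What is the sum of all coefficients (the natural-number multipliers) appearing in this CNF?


CNF: omega^19*6 + omega^15*4 + omega^10*2 + omega^5*5 + omega*3
Coefficients: 6 + 4 + 2 + 5 + 3 = 20

20


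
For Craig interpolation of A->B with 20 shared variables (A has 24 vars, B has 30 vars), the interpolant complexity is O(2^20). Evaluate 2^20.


Shared atoms = 20
Craig interpolant size bound = 2^20
= 1048576

1048576


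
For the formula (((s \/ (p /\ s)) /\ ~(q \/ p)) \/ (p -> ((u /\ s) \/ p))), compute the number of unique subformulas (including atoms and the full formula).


Formula: (((s \/ (p /\ s)) /\ ~(q \/ p)) \/ (p -> ((u /\ s) \/ p)))
Subformulas found:
  1. q
  2. s
  3. u
  4. p
  5. (p /\ s)
  6. (q \/ p)
  7. (u /\ s)
  8. ~(q \/ p)
  9. (s \/ (p /\ s))
  10. ((u /\ s) \/ p)
  11. (p -> ((u /\ s) \/ p))
  12. ((s \/ (p /\ s)) /\ ~(q \/ p))
  13. (((s \/ (p /\ s)) /\ ~(q \/ p)) \/ (p -> ((u /\ s) \/ p)))
Total distinct subformulas = 13

13


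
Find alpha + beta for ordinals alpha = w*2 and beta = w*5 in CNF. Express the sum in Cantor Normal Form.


Ordinal addition w*2 + w*5:
Both terms have the same exponent 1.
w^e*c + w^e*d = w^e*(c+d).
Result = w^1*(2+5) = w*7

w*7


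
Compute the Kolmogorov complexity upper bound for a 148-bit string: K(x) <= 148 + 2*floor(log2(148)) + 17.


floor(log2(148)) = 7
2 * 7 = 14
K(x) <= 148 + 14 + 17 = 179

179


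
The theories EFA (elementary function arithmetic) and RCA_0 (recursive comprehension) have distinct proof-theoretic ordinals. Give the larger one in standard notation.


Proof-theoretic ordinal of EFA (elementary function arithmetic): omega^3
Proof-theoretic ordinal of RCA_0 (recursive comprehension): omega^omega
Comparing: omega^3 < omega^omega.
The larger ordinal is omega^omega (from RCA_0 (recursive comprehension)).

omega^omega
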